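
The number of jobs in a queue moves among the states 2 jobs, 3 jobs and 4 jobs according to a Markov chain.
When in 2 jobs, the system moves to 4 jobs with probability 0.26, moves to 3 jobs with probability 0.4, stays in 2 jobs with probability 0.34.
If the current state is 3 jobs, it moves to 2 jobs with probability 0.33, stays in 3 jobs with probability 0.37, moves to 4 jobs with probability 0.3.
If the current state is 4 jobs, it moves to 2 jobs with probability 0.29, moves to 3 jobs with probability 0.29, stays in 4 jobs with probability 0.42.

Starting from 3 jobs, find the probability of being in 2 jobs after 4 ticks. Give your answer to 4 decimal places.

Propagate the distribution vector 4 ticks from 3 jobs.
After 0 ticks: (0.0000, 1.0000, 0.0000)
After 1 tick: (0.3300, 0.3700, 0.3000)
After 2 ticks: (0.3213, 0.3559, 0.3228)
After 3 ticks: (0.3203, 0.3538, 0.3259)
After 4 ticks: (0.3202, 0.3535, 0.3263)
P(in 2 jobs after 4 ticks) = 0.3202

0.3202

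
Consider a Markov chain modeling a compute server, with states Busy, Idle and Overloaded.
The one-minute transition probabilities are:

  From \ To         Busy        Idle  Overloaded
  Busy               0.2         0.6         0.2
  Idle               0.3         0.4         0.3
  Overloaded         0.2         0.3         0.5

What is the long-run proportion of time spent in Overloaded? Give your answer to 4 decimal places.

0.3448

Let the stationary distribution be π with π = πP and π_1 + π_2 + π_3 = 1.
π_1 = 0.2·π_1 + 0.3·π_2 + 0.2·π_3
π_2 = 0.6·π_1 + 0.4·π_2 + 0.3·π_3
Solving with the normalization constraint gives π = (0.2414, 0.4138, 0.3448).
So the stationary probability of Overloaded is 0.3448.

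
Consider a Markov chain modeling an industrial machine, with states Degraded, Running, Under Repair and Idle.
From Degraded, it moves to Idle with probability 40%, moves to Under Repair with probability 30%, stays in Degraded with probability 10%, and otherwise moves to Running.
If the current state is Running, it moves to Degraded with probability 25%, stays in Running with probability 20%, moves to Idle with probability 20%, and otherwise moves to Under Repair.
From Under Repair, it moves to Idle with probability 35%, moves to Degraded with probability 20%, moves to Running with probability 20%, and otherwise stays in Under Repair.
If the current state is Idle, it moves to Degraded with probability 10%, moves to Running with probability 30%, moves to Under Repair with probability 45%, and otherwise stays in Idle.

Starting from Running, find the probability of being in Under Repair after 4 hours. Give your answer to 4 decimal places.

Propagate the distribution vector 4 hours from Running.
After 0 hours: (0.0000, 1.0000, 0.0000, 0.0000)
After 1 hour: (0.2500, 0.2000, 0.3500, 0.2000)
After 2 hours: (0.1650, 0.2200, 0.3225, 0.2925)
After 3 hours: (0.1653, 0.2293, 0.3388, 0.2668)
After 4 hours: (0.1683, 0.2267, 0.3345, 0.2705)
P(in Under Repair after 4 hours) = 0.3345

0.3345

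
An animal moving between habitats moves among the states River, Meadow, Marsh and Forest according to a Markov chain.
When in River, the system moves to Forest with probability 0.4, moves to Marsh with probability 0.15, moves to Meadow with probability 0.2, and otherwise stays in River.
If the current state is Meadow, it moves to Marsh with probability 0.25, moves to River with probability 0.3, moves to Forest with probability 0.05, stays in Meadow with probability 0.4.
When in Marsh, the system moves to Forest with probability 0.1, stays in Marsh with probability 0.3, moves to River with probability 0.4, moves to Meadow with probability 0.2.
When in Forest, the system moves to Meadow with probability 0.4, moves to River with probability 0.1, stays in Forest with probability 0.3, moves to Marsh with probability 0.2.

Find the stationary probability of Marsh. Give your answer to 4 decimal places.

Let the stationary distribution be π with π = πP and π_1 + π_2 + π_3 + π_4 = 1.
π_1 = 0.25·π_1 + 0.3·π_2 + 0.4·π_3 + 0.1·π_4
π_2 = 0.2·π_1 + 0.4·π_2 + 0.2·π_3 + 0.4·π_4
π_3 = 0.15·π_1 + 0.25·π_2 + 0.3·π_3 + 0.2·π_4
Solving with the normalization constraint gives π = (0.2677, 0.3016, 0.2241, 0.2065).
So the stationary probability of Marsh is 0.2241.

0.2241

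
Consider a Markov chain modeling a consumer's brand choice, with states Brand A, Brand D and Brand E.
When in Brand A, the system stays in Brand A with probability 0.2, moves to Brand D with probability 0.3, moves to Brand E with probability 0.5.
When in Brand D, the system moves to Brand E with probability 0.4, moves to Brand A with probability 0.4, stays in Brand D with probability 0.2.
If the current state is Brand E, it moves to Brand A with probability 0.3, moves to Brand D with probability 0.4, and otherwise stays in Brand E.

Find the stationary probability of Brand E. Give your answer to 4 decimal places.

0.3910

Let the stationary distribution be π with π = πP and π_1 + π_2 + π_3 = 1.
π_1 = 0.2·π_1 + 0.4·π_2 + 0.3·π_3
π_2 = 0.3·π_1 + 0.2·π_2 + 0.4·π_3
Solving with the normalization constraint gives π = (0.3008, 0.3083, 0.3910).
So the stationary probability of Brand E is 0.3910.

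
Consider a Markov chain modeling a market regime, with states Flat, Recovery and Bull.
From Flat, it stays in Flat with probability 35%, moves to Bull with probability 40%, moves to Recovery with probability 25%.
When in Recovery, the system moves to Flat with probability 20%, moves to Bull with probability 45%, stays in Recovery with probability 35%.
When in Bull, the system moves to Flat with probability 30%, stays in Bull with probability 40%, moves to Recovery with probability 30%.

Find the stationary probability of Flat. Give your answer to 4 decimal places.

Let the stationary distribution be π with π = πP and π_1 + π_2 + π_3 = 1.
π_1 = 0.35·π_1 + 0.2·π_2 + 0.3·π_3
π_2 = 0.25·π_1 + 0.35·π_2 + 0.3·π_3
Solving with the normalization constraint gives π = (0.2841, 0.3008, 0.4150).
So the stationary probability of Flat is 0.2841.

0.2841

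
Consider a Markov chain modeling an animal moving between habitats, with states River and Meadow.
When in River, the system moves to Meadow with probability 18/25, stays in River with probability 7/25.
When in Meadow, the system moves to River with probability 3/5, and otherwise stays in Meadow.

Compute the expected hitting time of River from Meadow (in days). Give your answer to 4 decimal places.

1.6667

Let t(s) be the expected number of days to first reach River from state s, with t(River) = 0. Conditioning on the first day:
t(Meadow) = 1 + 0.4·t(Meadow)
Solving: t(Meadow) = 1.6667.
Expected days from Meadow to River: 1.6667.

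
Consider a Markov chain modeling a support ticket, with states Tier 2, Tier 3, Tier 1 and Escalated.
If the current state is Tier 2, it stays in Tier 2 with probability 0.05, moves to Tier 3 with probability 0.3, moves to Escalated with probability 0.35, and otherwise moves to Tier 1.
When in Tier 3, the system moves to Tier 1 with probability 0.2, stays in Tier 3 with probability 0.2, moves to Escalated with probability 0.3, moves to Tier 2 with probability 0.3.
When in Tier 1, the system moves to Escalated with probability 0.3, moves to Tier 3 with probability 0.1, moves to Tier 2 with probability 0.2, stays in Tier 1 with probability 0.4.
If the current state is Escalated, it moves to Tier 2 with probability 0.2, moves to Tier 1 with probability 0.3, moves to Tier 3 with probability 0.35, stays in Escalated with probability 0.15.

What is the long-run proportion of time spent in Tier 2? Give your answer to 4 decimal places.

Let the stationary distribution be π with π = πP and π_1 + π_2 + π_3 + π_4 = 1.
π_1 = 0.05·π_1 + 0.3·π_2 + 0.2·π_3 + 0.2·π_4
π_2 = 0.3·π_1 + 0.2·π_2 + 0.1·π_3 + 0.35·π_4
π_3 = 0.3·π_1 + 0.2·π_2 + 0.4·π_3 + 0.3·π_4
Solving with the normalization constraint gives π = (0.1938, 0.2290, 0.3079, 0.2693).
So the stationary probability of Tier 2 is 0.1938.

0.1938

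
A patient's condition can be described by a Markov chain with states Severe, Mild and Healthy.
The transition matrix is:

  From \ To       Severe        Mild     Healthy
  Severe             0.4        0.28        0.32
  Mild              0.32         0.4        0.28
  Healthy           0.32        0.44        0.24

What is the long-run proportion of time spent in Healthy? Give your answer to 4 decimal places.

Let the stationary distribution be π with π = πP and π_1 + π_2 + π_3 = 1.
π_1 = 0.4·π_1 + 0.32·π_2 + 0.32·π_3
π_2 = 0.28·π_1 + 0.4·π_2 + 0.44·π_3
Solving with the normalization constraint gives π = (0.3478, 0.3696, 0.2826).
So the stationary probability of Healthy is 0.2826.

0.2826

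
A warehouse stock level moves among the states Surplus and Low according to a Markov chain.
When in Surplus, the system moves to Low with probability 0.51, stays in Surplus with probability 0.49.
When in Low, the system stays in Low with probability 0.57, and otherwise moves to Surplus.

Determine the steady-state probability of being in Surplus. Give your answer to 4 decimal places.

0.4574

Let the stationary distribution be π with π = πP and π_1 + π_2 = 1.
π_1 = 0.49·π_1 + 0.43·π_2
Solving with the normalization constraint gives π = (0.4574, 0.5426).
So the stationary probability of Surplus is 0.4574.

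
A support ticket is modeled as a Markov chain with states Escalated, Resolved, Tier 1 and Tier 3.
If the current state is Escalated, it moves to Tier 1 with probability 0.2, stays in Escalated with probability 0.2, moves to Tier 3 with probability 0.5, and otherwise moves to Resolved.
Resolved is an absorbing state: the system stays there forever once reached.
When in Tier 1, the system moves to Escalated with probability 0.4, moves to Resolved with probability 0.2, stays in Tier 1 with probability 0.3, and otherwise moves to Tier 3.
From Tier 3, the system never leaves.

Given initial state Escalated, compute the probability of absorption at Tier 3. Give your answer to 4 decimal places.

Let h(s) be the probability of absorption at Tier 3 starting from transient state s. Then h(Tier 3) = 1 and h(Resolved) = 0. By first-step analysis:
h(Escalated) = 0.2·h(Escalated) + 0.1·0 + 0.2·h(Tier 1) + 0.5·1
h(Tier 1) = 0.4·h(Escalated) + 0.2·0 + 0.3·h(Tier 1) + 0.1·1
Solving: h(Escalated) = 0.7708, h(Tier 1) = 0.5833.
Starting from Escalated, the probability is 0.7708.

0.7708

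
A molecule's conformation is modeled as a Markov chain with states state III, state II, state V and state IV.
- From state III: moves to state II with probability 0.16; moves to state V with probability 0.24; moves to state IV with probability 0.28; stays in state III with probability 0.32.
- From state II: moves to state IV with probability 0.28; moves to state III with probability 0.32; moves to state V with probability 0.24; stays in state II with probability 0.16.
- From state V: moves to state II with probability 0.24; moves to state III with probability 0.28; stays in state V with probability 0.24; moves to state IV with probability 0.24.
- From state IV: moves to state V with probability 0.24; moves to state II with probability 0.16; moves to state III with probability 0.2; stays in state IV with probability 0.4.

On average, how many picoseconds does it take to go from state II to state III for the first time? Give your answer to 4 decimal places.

3.6559

Let t(s) be the expected number of picoseconds to first reach state III from state s, with t(state III) = 0. Conditioning on the first picosecond:
t(state II) = 1 + 0.16·t(state II) + 0.24·t(state V) + 0.28·t(state IV)
t(state V) = 1 + 0.24·t(state II) + 0.24·t(state V) + 0.24·t(state IV)
t(state IV) = 1 + 0.16·t(state II) + 0.24·t(state V) + 0.4·t(state IV)
Solving: t(state II) = 3.6559, t(state V) = 3.7822, t(state IV) = 4.1545.
Expected picoseconds from state II to state III: 3.6559.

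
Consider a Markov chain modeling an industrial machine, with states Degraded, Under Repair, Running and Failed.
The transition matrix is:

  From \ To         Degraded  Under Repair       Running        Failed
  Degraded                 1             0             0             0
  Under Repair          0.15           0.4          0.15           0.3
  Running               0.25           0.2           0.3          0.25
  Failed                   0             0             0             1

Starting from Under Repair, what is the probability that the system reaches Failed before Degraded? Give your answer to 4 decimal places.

0.6346

Let h(s) be the probability of absorption at Failed starting from transient state s. Then h(Failed) = 1 and h(Degraded) = 0. By first-step analysis:
h(Under Repair) = 0.15·0 + 0.4·h(Under Repair) + 0.15·h(Running) + 0.3·1
h(Running) = 0.25·0 + 0.2·h(Under Repair) + 0.3·h(Running) + 0.25·1
Solving: h(Under Repair) = 0.6346, h(Running) = 0.5385.
Starting from Under Repair, the probability is 0.6346.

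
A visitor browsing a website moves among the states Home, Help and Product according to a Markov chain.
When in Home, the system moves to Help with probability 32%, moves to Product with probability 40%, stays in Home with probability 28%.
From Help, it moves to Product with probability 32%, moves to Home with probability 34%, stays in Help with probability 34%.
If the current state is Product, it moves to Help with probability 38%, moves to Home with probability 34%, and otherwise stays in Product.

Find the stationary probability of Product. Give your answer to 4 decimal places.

Let the stationary distribution be π with π = πP and π_1 + π_2 + π_3 = 1.
π_1 = 0.28·π_1 + 0.34·π_2 + 0.34·π_3
π_2 = 0.32·π_1 + 0.34·π_2 + 0.38·π_3
Solving with the normalization constraint gives π = (0.3208, 0.3469, 0.3324).
So the stationary probability of Product is 0.3324.

0.3324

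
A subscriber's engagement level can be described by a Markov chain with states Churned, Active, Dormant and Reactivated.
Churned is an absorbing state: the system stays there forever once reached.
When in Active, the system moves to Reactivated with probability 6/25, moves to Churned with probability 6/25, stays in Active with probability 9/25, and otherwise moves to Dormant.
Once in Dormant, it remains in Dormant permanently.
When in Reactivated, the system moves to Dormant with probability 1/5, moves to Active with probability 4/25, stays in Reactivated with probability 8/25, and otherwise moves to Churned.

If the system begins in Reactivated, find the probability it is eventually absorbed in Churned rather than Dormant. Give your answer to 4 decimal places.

0.6129

Let h(s) be the probability of absorption at Churned starting from transient state s. Then h(Churned) = 1 and h(Dormant) = 0. By first-step analysis:
h(Active) = 0.24·1 + 0.36·h(Active) + 0.16·0 + 0.24·h(Reactivated)
h(Reactivated) = 0.32·1 + 0.16·h(Active) + 0.2·0 + 0.32·h(Reactivated)
Solving: h(Active) = 0.6048, h(Reactivated) = 0.6129.
Starting from Reactivated, the probability is 0.6129.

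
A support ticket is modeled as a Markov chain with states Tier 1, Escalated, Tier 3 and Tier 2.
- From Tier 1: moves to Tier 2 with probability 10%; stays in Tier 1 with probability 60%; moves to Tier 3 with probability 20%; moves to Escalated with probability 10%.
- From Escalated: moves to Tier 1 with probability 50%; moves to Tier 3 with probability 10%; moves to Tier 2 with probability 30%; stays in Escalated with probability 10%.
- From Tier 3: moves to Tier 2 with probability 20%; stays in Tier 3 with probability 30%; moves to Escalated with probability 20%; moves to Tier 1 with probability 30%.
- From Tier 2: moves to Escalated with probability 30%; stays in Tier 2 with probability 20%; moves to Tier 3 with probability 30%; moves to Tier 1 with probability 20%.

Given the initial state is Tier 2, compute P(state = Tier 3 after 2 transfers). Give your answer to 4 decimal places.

Propagate the distribution vector 2 transfers from Tier 2.
After 0 transfers: (0.0000, 0.0000, 0.0000, 1.0000)
After 1 transfer: (0.2000, 0.3000, 0.3000, 0.2000)
After 2 transfers: (0.4000, 0.1700, 0.2200, 0.2100)
P(in Tier 3 after 2 transfers) = 0.2200

0.2200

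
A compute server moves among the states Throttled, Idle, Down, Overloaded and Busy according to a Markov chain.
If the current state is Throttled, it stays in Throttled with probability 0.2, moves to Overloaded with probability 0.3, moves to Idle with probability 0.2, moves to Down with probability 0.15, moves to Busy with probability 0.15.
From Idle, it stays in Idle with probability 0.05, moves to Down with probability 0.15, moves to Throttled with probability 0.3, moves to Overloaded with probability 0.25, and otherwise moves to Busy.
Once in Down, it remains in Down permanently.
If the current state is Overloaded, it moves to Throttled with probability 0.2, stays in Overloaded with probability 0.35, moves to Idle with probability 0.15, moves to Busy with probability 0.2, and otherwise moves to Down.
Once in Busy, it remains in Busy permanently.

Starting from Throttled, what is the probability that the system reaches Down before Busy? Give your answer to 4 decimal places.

Let h(s) be the probability of absorption at Down starting from transient state s. Then h(Down) = 1 and h(Busy) = 0. By first-step analysis:
h(Throttled) = 0.2·h(Throttled) + 0.2·h(Idle) + 0.15·1 + 0.3·h(Overloaded) + 0.15·0
h(Idle) = 0.3·h(Throttled) + 0.05·h(Idle) + 0.15·1 + 0.25·h(Overloaded) + 0.25·0
h(Overloaded) = 0.2·h(Throttled) + 0.15·h(Idle) + 0.1·1 + 0.35·h(Overloaded) + 0.2·0
Solving: h(Throttled) = 0.4260, h(Idle) = 0.3911, h(Overloaded) = 0.3752.
Starting from Throttled, the probability is 0.4260.

0.4260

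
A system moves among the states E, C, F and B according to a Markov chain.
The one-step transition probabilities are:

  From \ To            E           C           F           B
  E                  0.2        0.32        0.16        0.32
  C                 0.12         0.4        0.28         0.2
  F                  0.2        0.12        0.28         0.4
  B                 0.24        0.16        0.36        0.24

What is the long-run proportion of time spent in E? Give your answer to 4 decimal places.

Let the stationary distribution be π with π = πP and π_1 + π_2 + π_3 + π_4 = 1.
π_1 = 0.2·π_1 + 0.12·π_2 + 0.2·π_3 + 0.24·π_4
π_2 = 0.32·π_1 + 0.4·π_2 + 0.12·π_3 + 0.16·π_4
π_3 = 0.16·π_1 + 0.28·π_2 + 0.28·π_3 + 0.36·π_4
Solving with the normalization constraint gives π = (0.1927, 0.2364, 0.2801, 0.2908).
So the stationary probability of E is 0.1927.

0.1927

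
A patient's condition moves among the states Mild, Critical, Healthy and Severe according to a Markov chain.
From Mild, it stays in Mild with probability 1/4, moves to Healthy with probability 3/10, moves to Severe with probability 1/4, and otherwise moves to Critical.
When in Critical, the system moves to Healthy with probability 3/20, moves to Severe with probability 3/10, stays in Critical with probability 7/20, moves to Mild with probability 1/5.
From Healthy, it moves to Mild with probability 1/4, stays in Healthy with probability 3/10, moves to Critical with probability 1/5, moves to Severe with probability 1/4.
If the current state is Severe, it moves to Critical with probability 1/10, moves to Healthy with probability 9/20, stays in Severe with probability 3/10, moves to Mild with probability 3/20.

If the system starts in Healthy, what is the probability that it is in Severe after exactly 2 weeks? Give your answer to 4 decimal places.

Propagate the distribution vector 2 weeks from Healthy.
After 0 weeks: (0.0000, 0.0000, 1.0000, 0.0000)
After 1 week: (0.2500, 0.2000, 0.3000, 0.2500)
After 2 weeks: (0.2150, 0.2050, 0.3075, 0.2725)
P(in Severe after 2 weeks) = 0.2725

0.2725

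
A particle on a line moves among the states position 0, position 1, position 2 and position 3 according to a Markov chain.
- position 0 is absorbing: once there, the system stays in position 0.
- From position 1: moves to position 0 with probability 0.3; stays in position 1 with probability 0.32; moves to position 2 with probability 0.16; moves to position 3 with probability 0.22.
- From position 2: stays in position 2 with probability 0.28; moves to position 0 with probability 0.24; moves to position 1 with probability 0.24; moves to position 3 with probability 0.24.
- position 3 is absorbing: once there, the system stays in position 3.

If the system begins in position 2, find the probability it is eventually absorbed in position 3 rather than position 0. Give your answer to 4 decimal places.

Let h(s) be the probability of absorption at position 3 starting from transient state s. Then h(position 3) = 1 and h(position 0) = 0. By first-step analysis:
h(position 1) = 0.3·0 + 0.32·h(position 1) + 0.16·h(position 2) + 0.22·1
h(position 2) = 0.24·0 + 0.24·h(position 1) + 0.28·h(position 2) + 0.24·1
Solving: h(position 1) = 0.4362, h(position 2) = 0.4787.
Starting from position 2, the probability is 0.4787.

0.4787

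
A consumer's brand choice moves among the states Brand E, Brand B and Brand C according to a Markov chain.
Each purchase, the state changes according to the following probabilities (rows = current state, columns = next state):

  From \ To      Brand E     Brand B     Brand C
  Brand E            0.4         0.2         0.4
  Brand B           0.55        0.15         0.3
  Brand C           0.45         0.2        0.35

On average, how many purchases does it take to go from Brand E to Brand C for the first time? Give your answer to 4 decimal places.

2.6250

Let t(s) be the expected number of purchases to first reach Brand C from state s, with t(Brand C) = 0. Conditioning on the first purchase:
t(Brand E) = 1 + 0.4·t(Brand E) + 0.2·t(Brand B)
t(Brand B) = 1 + 0.55·t(Brand E) + 0.15·t(Brand B)
Solving: t(Brand E) = 2.6250, t(Brand B) = 2.8750.
Expected purchases from Brand E to Brand C: 2.6250.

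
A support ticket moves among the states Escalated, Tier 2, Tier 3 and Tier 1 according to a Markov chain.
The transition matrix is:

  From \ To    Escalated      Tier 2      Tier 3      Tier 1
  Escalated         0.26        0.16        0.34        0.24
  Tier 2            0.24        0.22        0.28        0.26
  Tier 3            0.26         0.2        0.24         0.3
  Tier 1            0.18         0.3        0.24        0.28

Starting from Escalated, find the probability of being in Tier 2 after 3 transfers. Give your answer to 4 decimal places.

0.2222

Propagate the distribution vector 3 transfers from Escalated.
After 0 transfers: (1.0000, 0.0000, 0.0000, 0.0000)
After 1 transfer: (0.2600, 0.1600, 0.3400, 0.2400)
After 2 transfers: (0.2376, 0.2168, 0.2724, 0.2732)
After 3 transfers: (0.2338, 0.2222, 0.2724, 0.2716)
P(in Tier 2 after 3 transfers) = 0.2222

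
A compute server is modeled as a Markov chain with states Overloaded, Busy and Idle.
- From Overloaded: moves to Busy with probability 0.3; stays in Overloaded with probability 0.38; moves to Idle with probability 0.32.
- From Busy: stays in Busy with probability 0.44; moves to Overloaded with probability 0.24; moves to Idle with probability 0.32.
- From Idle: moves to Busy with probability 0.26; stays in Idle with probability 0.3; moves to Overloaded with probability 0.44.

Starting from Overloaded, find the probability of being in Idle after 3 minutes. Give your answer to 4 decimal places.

Propagate the distribution vector 3 minutes from Overloaded.
After 0 minutes: (1.0000, 0.0000, 0.0000)
After 1 minute: (0.3800, 0.3000, 0.3200)
After 2 minutes: (0.3572, 0.3292, 0.3136)
After 3 minutes: (0.3527, 0.3335, 0.3137)
P(in Idle after 3 minutes) = 0.3137

0.3137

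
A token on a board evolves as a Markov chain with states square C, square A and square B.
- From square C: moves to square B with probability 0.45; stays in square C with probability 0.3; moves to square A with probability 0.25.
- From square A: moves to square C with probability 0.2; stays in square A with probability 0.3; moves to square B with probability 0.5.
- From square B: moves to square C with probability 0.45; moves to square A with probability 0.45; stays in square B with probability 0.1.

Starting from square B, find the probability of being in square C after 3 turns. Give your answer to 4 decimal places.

0.3364

Propagate the distribution vector 3 turns from square B.
After 0 turns: (0.0000, 0.0000, 1.0000)
After 1 turn: (0.4500, 0.4500, 0.1000)
After 2 turns: (0.2700, 0.2925, 0.4375)
After 3 turns: (0.3364, 0.3521, 0.3115)
P(in square C after 3 turns) = 0.3364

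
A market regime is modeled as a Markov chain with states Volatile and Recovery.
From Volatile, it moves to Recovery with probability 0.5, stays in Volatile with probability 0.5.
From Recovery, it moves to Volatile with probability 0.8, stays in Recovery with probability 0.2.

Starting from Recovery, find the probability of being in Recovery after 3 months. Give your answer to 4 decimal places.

0.3680

Propagate the distribution vector 3 months from Recovery.
After 0 months: (0.0000, 1.0000)
After 1 month: (0.8000, 0.2000)
After 2 months: (0.5600, 0.4400)
After 3 months: (0.6320, 0.3680)
P(in Recovery after 3 months) = 0.3680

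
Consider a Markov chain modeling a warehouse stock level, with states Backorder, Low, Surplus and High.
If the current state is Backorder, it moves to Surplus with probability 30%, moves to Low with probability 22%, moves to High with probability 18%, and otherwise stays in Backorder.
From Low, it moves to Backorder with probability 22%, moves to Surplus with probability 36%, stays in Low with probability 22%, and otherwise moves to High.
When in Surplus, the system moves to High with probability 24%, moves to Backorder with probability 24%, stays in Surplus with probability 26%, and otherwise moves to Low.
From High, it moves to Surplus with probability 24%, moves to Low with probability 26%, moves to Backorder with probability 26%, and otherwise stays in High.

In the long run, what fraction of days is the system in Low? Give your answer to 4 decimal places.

Let the stationary distribution be π with π = πP and π_1 + π_2 + π_3 + π_4 = 1.
π_1 = 0.3·π_1 + 0.22·π_2 + 0.24·π_3 + 0.26·π_4
π_2 = 0.22·π_1 + 0.22·π_2 + 0.26·π_3 + 0.26·π_4
π_3 = 0.3·π_1 + 0.36·π_2 + 0.26·π_3 + 0.24·π_4
Solving with the normalization constraint gives π = (0.2548, 0.2402, 0.2899, 0.2151).
So the stationary probability of Low is 0.2402.

0.2402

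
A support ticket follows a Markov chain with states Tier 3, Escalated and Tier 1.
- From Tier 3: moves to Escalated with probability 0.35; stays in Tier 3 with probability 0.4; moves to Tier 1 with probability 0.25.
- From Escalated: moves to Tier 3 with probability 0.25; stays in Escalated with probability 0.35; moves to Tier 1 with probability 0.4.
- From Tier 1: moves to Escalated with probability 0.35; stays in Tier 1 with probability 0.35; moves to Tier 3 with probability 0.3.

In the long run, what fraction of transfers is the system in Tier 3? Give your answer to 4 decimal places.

0.3139

Let the stationary distribution be π with π = πP and π_1 + π_2 + π_3 = 1.
π_1 = 0.4·π_1 + 0.25·π_2 + 0.3·π_3
π_2 = 0.35·π_1 + 0.35·π_2 + 0.35·π_3
Solving with the normalization constraint gives π = (0.3139, 0.3500, 0.3361).
So the stationary probability of Tier 3 is 0.3139.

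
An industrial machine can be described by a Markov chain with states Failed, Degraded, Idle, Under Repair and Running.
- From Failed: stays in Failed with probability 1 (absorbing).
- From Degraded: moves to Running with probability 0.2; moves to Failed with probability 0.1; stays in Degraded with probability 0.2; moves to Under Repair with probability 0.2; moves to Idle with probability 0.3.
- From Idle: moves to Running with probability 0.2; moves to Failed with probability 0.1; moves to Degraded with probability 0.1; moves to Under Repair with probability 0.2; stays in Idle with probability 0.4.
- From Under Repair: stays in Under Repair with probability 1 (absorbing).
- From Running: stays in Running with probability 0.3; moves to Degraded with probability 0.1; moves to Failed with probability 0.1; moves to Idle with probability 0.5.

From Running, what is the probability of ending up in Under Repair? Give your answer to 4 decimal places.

Let h(s) be the probability of absorption at Under Repair starting from transient state s. Then h(Under Repair) = 1 and h(Failed) = 0. By first-step analysis:
h(Degraded) = 0.1·0 + 0.2·h(Degraded) + 0.3·h(Idle) + 0.2·1 + 0.2·h(Running)
h(Idle) = 0.1·0 + 0.1·h(Degraded) + 0.4·h(Idle) + 0.2·1 + 0.2·h(Running)
h(Running) = 0.1·0 + 0.1·h(Degraded) + 0.5·h(Idle) + 0.3·h(Running)
Solving: h(Degraded) = 0.6087, h(Idle) = 0.6087, h(Running) = 0.5217.
Starting from Running, the probability is 0.5217.

0.5217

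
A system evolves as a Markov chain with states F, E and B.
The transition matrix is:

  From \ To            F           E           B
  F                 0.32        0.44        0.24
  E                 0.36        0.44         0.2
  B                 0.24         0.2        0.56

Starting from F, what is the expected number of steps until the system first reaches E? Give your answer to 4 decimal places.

2.8146

Let t(s) be the expected number of steps to first reach E from state s, with t(E) = 0. Conditioning on the first step:
t(F) = 1 + 0.32·t(F) + 0.24·t(B)
t(B) = 1 + 0.24·t(F) + 0.56·t(B)
Solving: t(F) = 2.8146, t(B) = 3.8079.
Expected steps from F to E: 2.8146.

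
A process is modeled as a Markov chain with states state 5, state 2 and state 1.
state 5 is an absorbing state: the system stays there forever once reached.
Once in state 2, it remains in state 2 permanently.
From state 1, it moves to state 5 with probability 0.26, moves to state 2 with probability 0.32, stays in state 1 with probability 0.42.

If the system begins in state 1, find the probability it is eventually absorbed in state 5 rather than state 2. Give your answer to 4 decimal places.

Let h(s) be the probability of absorption at state 5 starting from transient state s. Then h(state 5) = 1 and h(state 2) = 0. By first-step analysis:
h(state 1) = 0.26·1 + 0.32·0 + 0.42·h(state 1)
Solving: h(state 1) = 0.4483.
Starting from state 1, the probability is 0.4483.

0.4483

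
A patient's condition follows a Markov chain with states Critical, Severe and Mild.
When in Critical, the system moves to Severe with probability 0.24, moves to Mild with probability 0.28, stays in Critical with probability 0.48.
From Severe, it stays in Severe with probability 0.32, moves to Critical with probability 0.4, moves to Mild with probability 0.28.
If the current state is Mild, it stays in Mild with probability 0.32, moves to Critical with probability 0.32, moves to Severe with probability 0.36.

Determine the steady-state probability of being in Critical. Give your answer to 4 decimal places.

0.4094

Let the stationary distribution be π with π = πP and π_1 + π_2 + π_3 = 1.
π_1 = 0.48·π_1 + 0.4·π_2 + 0.32·π_3
π_2 = 0.24·π_1 + 0.32·π_2 + 0.36·π_3
Solving with the normalization constraint gives π = (0.4094, 0.2989, 0.2917).
So the stationary probability of Critical is 0.4094.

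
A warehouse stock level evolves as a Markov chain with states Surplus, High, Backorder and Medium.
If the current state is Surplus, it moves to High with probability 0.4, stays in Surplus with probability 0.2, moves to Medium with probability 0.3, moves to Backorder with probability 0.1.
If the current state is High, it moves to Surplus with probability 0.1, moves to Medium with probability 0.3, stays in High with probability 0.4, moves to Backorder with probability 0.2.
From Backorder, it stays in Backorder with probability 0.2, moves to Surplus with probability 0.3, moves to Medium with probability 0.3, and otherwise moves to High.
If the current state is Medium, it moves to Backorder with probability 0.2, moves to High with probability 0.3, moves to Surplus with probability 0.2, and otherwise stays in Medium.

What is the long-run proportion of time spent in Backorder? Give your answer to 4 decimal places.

Let the stationary distribution be π with π = πP and π_1 + π_2 + π_3 + π_4 = 1.
π_1 = 0.2·π_1 + 0.1·π_2 + 0.3·π_3 + 0.2·π_4
π_2 = 0.4·π_1 + 0.4·π_2 + 0.2·π_3 + 0.3·π_4
π_3 = 0.1·π_1 + 0.2·π_2 + 0.2·π_3 + 0.2·π_4
Solving with the normalization constraint gives π = (0.1848, 0.3337, 0.1815, 0.3000).
So the stationary probability of Backorder is 0.1815.

0.1815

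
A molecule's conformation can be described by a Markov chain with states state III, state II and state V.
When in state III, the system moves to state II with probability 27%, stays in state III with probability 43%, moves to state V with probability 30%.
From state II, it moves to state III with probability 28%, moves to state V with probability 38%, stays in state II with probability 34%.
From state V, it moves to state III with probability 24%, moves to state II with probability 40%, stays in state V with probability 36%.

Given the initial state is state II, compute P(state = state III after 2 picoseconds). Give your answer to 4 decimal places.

Sum over the intermediate state after 1 picosecond:
P = P(state II→state III)·P(state III→state III) + P(state II→state II)·P(state II→state III) + P(state II→state V)·P(state V→state III)
  = 0.28×0.43 + 0.34×0.28 + 0.38×0.24
  = 0.1204 + 0.0952 + 0.0912 = 0.3068

0.3068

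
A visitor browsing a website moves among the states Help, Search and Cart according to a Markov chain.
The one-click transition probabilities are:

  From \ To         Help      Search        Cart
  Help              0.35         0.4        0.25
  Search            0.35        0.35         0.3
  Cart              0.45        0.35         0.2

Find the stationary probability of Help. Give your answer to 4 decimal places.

0.3756

Let the stationary distribution be π with π = πP and π_1 + π_2 + π_3 = 1.
π_1 = 0.35·π_1 + 0.35·π_2 + 0.45·π_3
π_2 = 0.4·π_1 + 0.35·π_2 + 0.35·π_3
Solving with the normalization constraint gives π = (0.3756, 0.3688, 0.2557).
So the stationary probability of Help is 0.3756.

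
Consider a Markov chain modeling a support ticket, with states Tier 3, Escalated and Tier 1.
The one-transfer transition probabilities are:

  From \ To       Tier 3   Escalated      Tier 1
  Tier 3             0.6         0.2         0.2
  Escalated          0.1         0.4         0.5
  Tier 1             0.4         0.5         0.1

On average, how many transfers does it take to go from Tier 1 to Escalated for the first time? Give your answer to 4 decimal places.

Let t(s) be the expected number of transfers to first reach Escalated from state s, with t(Escalated) = 0. Conditioning on the first transfer:
t(Tier 3) = 1 + 0.6·t(Tier 3) + 0.2·t(Tier 1)
t(Tier 1) = 1 + 0.4·t(Tier 3) + 0.1·t(Tier 1)
Solving: t(Tier 3) = 3.9286, t(Tier 1) = 2.8571.
Expected transfers from Tier 1 to Escalated: 2.8571.

2.8571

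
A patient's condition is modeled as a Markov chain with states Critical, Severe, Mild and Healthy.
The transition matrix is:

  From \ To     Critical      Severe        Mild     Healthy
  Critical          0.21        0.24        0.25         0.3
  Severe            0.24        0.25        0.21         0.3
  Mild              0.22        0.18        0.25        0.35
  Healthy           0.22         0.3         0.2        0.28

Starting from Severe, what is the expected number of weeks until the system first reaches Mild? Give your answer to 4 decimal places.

4.6264

Let t(s) be the expected number of weeks to first reach Mild from state s, with t(Mild) = 0. Conditioning on the first week:
t(Critical) = 1 + 0.21·t(Critical) + 0.24·t(Severe) + 0.3·t(Healthy)
t(Severe) = 1 + 0.24·t(Critical) + 0.25·t(Severe) + 0.3·t(Healthy)
t(Healthy) = 1 + 0.22·t(Critical) + 0.3·t(Severe) + 0.28·t(Healthy)
Solving: t(Critical) = 4.4467, t(Severe) = 4.6264, t(Healthy) = 4.6753.
Expected weeks from Severe to Mild: 4.6264.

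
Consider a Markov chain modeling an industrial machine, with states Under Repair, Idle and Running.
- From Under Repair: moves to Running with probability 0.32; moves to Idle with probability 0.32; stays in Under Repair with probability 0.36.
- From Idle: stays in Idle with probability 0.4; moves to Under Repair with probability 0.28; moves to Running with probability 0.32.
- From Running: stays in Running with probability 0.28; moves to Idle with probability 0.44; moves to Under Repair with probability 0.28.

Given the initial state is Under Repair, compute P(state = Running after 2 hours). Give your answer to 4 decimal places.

0.3072

Sum over the intermediate state after 1 hour:
P = P(Under Repair→Under Repair)·P(Under Repair→Running) + P(Under Repair→Idle)·P(Idle→Running) + P(Under Repair→Running)·P(Running→Running)
  = 0.36×0.32 + 0.32×0.32 + 0.32×0.28
  = 0.1152 + 0.1024 + 0.0896 = 0.3072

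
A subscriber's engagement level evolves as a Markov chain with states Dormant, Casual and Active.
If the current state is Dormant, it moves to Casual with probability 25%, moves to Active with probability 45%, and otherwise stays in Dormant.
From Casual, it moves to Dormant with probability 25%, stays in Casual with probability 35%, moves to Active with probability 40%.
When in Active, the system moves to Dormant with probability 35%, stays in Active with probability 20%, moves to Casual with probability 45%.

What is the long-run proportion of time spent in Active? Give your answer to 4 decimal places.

0.3458

Let the stationary distribution be π with π = πP and π_1 + π_2 + π_3 = 1.
π_1 = 0.3·π_1 + 0.25·π_2 + 0.35·π_3
π_2 = 0.25·π_1 + 0.35·π_2 + 0.45·π_3
Solving with the normalization constraint gives π = (0.2996, 0.3546, 0.3458).
So the stationary probability of Active is 0.3458.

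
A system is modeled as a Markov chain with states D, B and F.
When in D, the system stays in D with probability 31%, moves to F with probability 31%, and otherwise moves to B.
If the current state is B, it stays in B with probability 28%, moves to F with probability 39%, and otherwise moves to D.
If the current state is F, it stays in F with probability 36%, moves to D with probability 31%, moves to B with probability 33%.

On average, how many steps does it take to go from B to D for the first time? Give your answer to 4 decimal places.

Let t(s) be the expected number of steps to first reach D from state s, with t(D) = 0. Conditioning on the first step:
t(B) = 1 + 0.28·t(B) + 0.39·t(F)
t(F) = 1 + 0.33·t(B) + 0.36·t(F)
Solving: t(B) = 3.1015, t(F) = 3.1617.
Expected steps from B to D: 3.1015.

3.1015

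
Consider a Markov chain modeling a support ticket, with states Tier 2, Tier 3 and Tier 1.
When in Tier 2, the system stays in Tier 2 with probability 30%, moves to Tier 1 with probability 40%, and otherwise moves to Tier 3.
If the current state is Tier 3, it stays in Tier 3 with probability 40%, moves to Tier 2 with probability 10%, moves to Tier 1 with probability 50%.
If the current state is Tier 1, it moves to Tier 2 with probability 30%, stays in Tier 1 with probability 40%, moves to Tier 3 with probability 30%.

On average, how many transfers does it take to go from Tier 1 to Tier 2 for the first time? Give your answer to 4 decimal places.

4.2857

Let t(s) be the expected number of transfers to first reach Tier 2 from state s, with t(Tier 2) = 0. Conditioning on the first transfer:
t(Tier 3) = 1 + 0.4·t(Tier 3) + 0.5·t(Tier 1)
t(Tier 1) = 1 + 0.3·t(Tier 3) + 0.4·t(Tier 1)
Solving: t(Tier 3) = 5.2381, t(Tier 1) = 4.2857.
Expected transfers from Tier 1 to Tier 2: 4.2857.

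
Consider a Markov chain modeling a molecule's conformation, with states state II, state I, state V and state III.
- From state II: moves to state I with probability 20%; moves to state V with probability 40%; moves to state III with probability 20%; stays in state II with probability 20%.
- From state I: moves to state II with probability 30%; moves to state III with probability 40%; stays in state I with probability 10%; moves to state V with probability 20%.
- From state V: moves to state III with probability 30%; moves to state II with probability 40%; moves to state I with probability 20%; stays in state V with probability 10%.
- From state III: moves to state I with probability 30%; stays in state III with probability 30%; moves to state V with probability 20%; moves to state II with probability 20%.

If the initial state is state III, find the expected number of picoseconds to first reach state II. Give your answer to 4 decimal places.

Let t(s) be the expected number of picoseconds to first reach state II from state s, with t(state II) = 0. Conditioning on the first picosecond:
t(state I) = 1 + 0.1·t(state I) + 0.2·t(state V) + 0.4·t(state III)
t(state V) = 1 + 0.2·t(state I) + 0.1·t(state V) + 0.3·t(state III)
t(state III) = 1 + 0.3·t(state I) + 0.2·t(state V) + 0.3·t(state III)
Solving: t(state I) = 3.5277, t(state V) = 3.1778, t(state III) = 3.8484.
Expected picoseconds from state III to state II: 3.8484.

3.8484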